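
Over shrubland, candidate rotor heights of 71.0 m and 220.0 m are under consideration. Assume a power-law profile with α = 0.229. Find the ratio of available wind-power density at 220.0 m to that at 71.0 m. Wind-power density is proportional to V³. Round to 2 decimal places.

Speed ratio: V_B/V_A = (z_B/z_A)^α = (220.0/71.0)^0.229 = (3.0986)^0.229 = 1.29562
Power-density ratio: P_B/P_A = (V_B/V_A)³ = (1.29562)³ = 2.17485

2.17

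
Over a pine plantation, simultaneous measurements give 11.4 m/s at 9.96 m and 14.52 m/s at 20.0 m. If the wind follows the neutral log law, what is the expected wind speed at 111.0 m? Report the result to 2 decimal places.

22.19 m/s

Log law: V ∝ ln(z/z₀). From the pair, with r = V₁/V₂ = 0.78512,
ln z₀ = (ln z₁ − r·ln z₂)/(1 − r) = (2.2986 − 0.78512×2.9957)/0.21488 = -0.2487 → z₀ = 0.7798 m
V₃ = V₁ · ln(z₃/z₀)/ln(z₁/z₀) = 11.4 × 4.9583/2.5473 = 22.1898 m/s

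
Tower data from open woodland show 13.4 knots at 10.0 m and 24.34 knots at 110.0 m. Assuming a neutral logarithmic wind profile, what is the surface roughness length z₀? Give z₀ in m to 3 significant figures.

Log law: V(z) ∝ ln(z/z₀). With r = V₁/V₂ = 13.4/24.34 = 0.55053,
r · ln(z₂/z₀) = ln(z₁/z₀) ⇒ ln z₀ = (ln z₁ − r·ln z₂)/(1 − r)
ln z₀ = (2.30259 − 0.55053×4.70048) / 0.44947 = -0.6345
z₀ = exp(-0.6345) = 0.5302 m

z₀ ≈ 0.530 m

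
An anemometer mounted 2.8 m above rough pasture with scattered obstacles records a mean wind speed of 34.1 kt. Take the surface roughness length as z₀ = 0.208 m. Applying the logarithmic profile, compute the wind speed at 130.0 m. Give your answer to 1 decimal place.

Log law: V(z) ∝ ln(z/z₀), so V₂/V₁ = ln(z₂/z₀) / ln(z₁/z₀).
ln(130.0/0.208) = 6.4378, ln(2.8/0.208) = 2.5998
V₂ = 34.1 × 6.4378/2.5998 = 34.1 × 2.4762 = 84.4389 kt

84.4 kt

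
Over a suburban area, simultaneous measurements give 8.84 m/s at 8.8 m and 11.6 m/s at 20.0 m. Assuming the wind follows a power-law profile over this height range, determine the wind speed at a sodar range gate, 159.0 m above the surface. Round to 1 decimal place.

First find α: α = ln(V₂/V₁)/ln(z₂/z₁) = ln(11.6/8.84)/ln(20.0/8.8) = 0.27172/0.82098 = 0.3310
Extrapolate from 20.0 m to 159.0 m: V₃ = 11.6 × (159.0/20.0)^0.3310 = 11.6 × 1.9861 = 23.0383 m/s

23.0 m/s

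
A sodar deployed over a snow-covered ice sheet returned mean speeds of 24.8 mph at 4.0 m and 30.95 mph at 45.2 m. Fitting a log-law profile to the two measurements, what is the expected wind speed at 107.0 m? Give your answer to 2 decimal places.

33.14 mph

Log law: V ∝ ln(z/z₀). From the pair, with r = V₁/V₂ = 0.80129,
ln z₀ = (ln z₁ − r·ln z₂)/(1 − r) = (1.3863 − 0.80129×3.8111)/0.19871 = -8.3918 → z₀ = 0.0002267 m
V₃ = V₁ · ln(z₃/z₀)/ln(z₁/z₀) = 24.8 × 13.0646/9.7781 = 33.1356 mph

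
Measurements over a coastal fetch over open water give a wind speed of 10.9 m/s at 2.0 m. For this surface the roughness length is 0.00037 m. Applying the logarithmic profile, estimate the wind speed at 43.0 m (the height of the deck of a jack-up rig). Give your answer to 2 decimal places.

Log law: V(z) ∝ ln(z/z₀), so V₂/V₁ = ln(z₂/z₀) / ln(z₁/z₀).
ln(43.0/0.00037) = 11.6632, ln(2.0/0.00037) = 8.5952
V₂ = 10.9 × 11.6632/8.5952 = 10.9 × 1.3570 = 14.7908 m/s

14.79 m/s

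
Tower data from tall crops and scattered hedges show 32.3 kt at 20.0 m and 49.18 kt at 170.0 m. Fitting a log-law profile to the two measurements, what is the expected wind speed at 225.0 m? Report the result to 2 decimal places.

51.39 kt

Log law: V ∝ ln(z/z₀). From the pair, with r = V₁/V₂ = 0.65677,
ln z₀ = (ln z₁ − r·ln z₂)/(1 − r) = (2.9957 − 0.65677×5.1358)/0.34323 = -1.0993 → z₀ = 0.3331 m
V₃ = V₁ · ln(z₃/z₀)/ln(z₁/z₀) = 32.3 × 6.5154/4.0950 = 51.3909 kt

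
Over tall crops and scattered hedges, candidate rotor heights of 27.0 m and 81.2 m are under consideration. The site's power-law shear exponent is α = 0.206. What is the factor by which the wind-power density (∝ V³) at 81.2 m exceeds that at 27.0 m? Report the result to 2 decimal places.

Speed ratio: V_B/V_A = (z_B/z_A)^α = (81.2/27.0)^0.206 = (3.0074)^0.206 = 1.25461
Power-density ratio: P_B/P_A = (V_B/V_A)³ = (1.25461)³ = 1.97480

1.97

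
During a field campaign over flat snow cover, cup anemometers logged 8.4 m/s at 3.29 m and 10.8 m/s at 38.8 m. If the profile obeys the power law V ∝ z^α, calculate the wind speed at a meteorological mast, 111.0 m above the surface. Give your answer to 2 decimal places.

First find α: α = ln(V₂/V₁)/ln(z₂/z₁) = ln(10.8/8.4)/ln(38.8/3.29) = 0.25131/2.46753 = 0.1018
Extrapolate from 38.8 m to 111.0 m: V₃ = 10.8 × (111.0/38.8)^0.1018 = 10.8 × 1.1130 = 12.0203 m/s

12.02 m/s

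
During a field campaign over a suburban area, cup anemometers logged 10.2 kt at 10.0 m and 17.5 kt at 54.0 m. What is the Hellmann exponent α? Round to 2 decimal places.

α ≈ 0.32

Power law: V₂/V₁ = (z₂/z₁)^α ⇒ α = ln(V₂/V₁) / ln(z₂/z₁)
α = ln(17.5/10.2) / ln(54.0/10.0) = ln(1.7157) / ln(5.4000)
  = 0.53981 / 1.68640 = 0.32010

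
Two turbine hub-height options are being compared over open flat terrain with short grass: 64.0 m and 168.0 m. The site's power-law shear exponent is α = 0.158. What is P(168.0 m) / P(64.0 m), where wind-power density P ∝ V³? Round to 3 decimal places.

1.580

Speed ratio: V_B/V_A = (z_B/z_A)^α = (168.0/64.0)^0.158 = (2.6250)^0.158 = 1.16472
Power-density ratio: P_B/P_A = (V_B/V_A)³ = (1.16472)³ = 1.58004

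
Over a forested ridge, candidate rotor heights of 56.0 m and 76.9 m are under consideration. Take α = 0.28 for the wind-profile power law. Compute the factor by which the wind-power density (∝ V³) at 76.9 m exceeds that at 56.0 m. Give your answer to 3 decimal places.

Speed ratio: V_B/V_A = (z_B/z_A)^α = (76.9/56.0)^0.28 = (1.3732)^0.28 = 1.09287
Power-density ratio: P_B/P_A = (V_B/V_A)³ = (1.09287)³ = 1.30527

1.305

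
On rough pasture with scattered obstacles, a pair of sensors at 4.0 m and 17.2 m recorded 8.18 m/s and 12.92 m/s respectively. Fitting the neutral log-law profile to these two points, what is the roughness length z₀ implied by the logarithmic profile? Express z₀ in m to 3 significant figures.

z₀ ≈ 0.323 m

Log law: V(z) ∝ ln(z/z₀). With r = V₁/V₂ = 8.18/12.92 = 0.63313,
r · ln(z₂/z₀) = ln(z₁/z₀) ⇒ ln z₀ = (ln z₁ − r·ln z₂)/(1 − r)
ln z₀ = (1.38629 − 0.63313×2.84491) / 0.36687 = -1.1309
z₀ = exp(-1.1309) = 0.3227 m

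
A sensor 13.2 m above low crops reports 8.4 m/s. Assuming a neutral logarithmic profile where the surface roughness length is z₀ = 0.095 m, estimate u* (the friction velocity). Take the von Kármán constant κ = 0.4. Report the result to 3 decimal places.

u* ≈ 0.681 m/s

Log law: V(z) = (u*/κ) · ln(z/z₀) ⇒ u* = κ · V / ln(z/z₀)
u* = 0.4 × 8.4 / ln(13.2/0.095) = 0.4 × 8.4 / 4.9341
   = 3.3600 / 4.9341 = 0.6810 m/s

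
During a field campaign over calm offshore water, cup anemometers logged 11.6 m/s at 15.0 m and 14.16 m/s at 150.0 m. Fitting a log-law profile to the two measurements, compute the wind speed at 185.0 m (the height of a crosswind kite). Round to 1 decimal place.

14.4 m/s

Log law: V ∝ ln(z/z₀). From the pair, with r = V₁/V₂ = 0.81921,
ln z₀ = (ln z₁ − r·ln z₂)/(1 − r) = (2.7081 − 0.81921×5.0106)/0.18079 = -7.7255 → z₀ = 0.0004414 m
V₃ = V₁ · ln(z₃/z₀)/ln(z₁/z₀) = 11.6 × 12.9459/10.4336 = 14.3932 m/s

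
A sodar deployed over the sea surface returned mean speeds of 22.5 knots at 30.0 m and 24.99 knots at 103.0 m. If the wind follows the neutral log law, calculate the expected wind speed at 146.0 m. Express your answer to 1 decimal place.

Log law: V ∝ ln(z/z₀). From the pair, with r = V₁/V₂ = 0.90036,
ln z₀ = (ln z₁ − r·ln z₂)/(1 − r) = (3.4012 − 0.90036×4.6347)/0.09964 = -7.7452 → z₀ = 0.0004328 m
V₃ = V₁ · ln(z₃/z₀)/ln(z₁/z₀) = 22.5 × 12.7288/11.1464 = 25.6942 knots

25.7 knots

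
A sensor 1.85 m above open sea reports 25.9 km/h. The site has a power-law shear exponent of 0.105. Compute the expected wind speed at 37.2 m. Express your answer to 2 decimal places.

Power-law profile: V₂ = V₁ · (z₂/z₁)^α
V₂ = 25.9 × (37.2/1.85)^0.105 = 25.9 × (20.1081)^0.105
    = 25.9 × 1.3704 = 35.4939 km/h

35.49 km/h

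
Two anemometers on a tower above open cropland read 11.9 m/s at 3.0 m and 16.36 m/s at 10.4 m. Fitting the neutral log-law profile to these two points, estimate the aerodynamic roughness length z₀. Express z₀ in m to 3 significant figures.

z₀ ≈ 0.109 m

Log law: V(z) ∝ ln(z/z₀). With r = V₁/V₂ = 11.9/16.36 = 0.72738,
r · ln(z₂/z₀) = ln(z₁/z₀) ⇒ ln z₀ = (ln z₁ − r·ln z₂)/(1 − r)
ln z₀ = (1.09861 − 0.72738×2.34181) / 0.27262 = -2.2184
z₀ = exp(-2.2184) = 0.1088 m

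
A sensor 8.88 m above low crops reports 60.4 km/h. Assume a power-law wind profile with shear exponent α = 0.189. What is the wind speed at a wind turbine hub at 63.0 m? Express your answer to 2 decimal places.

Power-law profile: V₂ = V₁ · (z₂/z₁)^α
V₂ = 60.4 × (63.0/8.88)^0.189 = 60.4 × (7.0946)^0.189
    = 60.4 × 1.4482 = 87.4706 km/h

87.47 km/h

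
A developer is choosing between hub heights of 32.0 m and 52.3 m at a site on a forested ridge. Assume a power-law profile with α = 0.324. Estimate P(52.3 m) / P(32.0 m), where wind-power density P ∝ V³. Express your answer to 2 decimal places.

Speed ratio: V_B/V_A = (z_B/z_A)^α = (52.3/32.0)^0.324 = (1.6344)^0.324 = 1.17254
Power-density ratio: P_B/P_A = (V_B/V_A)³ = (1.17254)³ = 1.61205

1.61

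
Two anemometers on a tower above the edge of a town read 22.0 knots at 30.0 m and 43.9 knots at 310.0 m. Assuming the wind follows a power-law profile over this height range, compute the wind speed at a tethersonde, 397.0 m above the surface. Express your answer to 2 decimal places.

47.23 knots

First find α: α = ln(V₂/V₁)/ln(z₂/z₁) = ln(43.9/22.0)/ln(310.0/30.0) = 0.69087/2.33537 = 0.2958
Extrapolate from 310.0 m to 397.0 m: V₃ = 43.9 × (397.0/310.0)^0.2958 = 43.9 × 1.0759 = 47.2330 knots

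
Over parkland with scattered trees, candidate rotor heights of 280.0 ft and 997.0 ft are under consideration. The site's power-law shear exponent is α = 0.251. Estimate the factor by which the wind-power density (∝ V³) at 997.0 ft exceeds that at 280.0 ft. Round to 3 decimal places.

Speed ratio: V_B/V_A = (z_B/z_A)^α = (997.0/280.0)^0.251 = (3.5607)^0.251 = 1.37542
Power-density ratio: P_B/P_A = (V_B/V_A)³ = (1.37542)³ = 2.60200

2.602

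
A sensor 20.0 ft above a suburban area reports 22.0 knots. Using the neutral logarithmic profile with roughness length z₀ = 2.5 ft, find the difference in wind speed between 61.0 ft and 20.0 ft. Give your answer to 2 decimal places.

Log law: V₂ = V₁ · ln(z₂/z₀)/ln(z₁/z₀) = 22.0 × 3.1946/2.0794 = 33.7979 knots
ΔV = 33.7979 − 22.0 = 11.7979 knots

11.80 knots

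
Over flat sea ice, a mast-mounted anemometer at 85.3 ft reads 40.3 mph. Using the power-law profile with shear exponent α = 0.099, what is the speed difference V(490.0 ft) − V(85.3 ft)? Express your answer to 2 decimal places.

Power law: V₂ = V₁ · (z₂/z₁)^α = 40.3 × (5.7444)^0.099 = 47.9149 mph
ΔV = 47.9149 − 40.3 = 7.6149 mph

7.61 mph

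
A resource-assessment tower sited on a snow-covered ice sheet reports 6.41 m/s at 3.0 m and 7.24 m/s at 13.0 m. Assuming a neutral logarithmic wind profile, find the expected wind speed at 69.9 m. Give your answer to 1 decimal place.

Log law: V ∝ ln(z/z₀). From the pair, with r = V₁/V₂ = 0.88536,
ln z₀ = (ln z₁ − r·ln z₂)/(1 − r) = (1.0986 − 0.88536×2.5649)/0.11464 = -10.2257 → z₀ = 0.00003623 m
V₃ = V₁ · ln(z₃/z₀)/ln(z₁/z₀) = 6.41 × 14.4728/11.3244 = 8.1921 m/s

8.2 m/s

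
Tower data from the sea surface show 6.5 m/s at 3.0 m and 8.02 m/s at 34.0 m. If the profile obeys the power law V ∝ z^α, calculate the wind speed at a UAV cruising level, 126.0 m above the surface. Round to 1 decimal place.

First find α: α = ln(V₂/V₁)/ln(z₂/z₁) = ln(8.02/6.5)/ln(34.0/3.0) = 0.21014/2.42775 = 0.0866
Extrapolate from 34.0 m to 126.0 m: V₃ = 8.02 × (126.0/34.0)^0.0866 = 8.02 × 1.1201 = 8.9829 m/s

9.0 m/s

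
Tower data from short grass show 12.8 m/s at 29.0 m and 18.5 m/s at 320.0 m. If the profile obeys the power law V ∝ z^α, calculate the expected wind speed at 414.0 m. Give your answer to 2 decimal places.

First find α: α = ln(V₂/V₁)/ln(z₂/z₁) = ln(18.5/12.8)/ln(320.0/29.0) = 0.36833/2.40103 = 0.1534
Extrapolate from 320.0 m to 414.0 m: V₃ = 18.5 × (414.0/320.0)^0.1534 = 18.5 × 1.0403 = 19.2455 m/s

19.25 m/s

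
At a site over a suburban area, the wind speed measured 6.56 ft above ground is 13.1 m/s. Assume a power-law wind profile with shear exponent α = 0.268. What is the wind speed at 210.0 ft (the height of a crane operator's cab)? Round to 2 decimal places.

33.17 m/s

Power-law profile: V₂ = V₁ · (z₂/z₁)^α
V₂ = 13.1 × (210.0/6.56)^0.268 = 13.1 × (32.0122)^0.268
    = 13.1 × 2.5318 = 33.1662 m/s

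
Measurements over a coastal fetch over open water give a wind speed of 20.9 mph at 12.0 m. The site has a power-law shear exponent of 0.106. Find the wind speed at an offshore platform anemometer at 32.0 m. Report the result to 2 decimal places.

23.19 mph

Power-law profile: V₂ = V₁ · (z₂/z₁)^α
V₂ = 20.9 × (32.0/12.0)^0.106 = 20.9 × (2.6667)^0.106
    = 20.9 × 1.1096 = 23.1899 mph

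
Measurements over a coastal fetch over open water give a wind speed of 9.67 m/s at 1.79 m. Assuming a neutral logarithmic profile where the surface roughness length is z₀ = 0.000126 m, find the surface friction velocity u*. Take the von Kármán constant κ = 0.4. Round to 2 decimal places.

Log law: V(z) = (u*/κ) · ln(z/z₀) ⇒ u* = κ · V / ln(z/z₀)
u* = 0.4 × 9.67 / ln(1.79/0.000126) = 0.4 × 9.67 / 9.5614
   = 3.8680 / 9.5614 = 0.4045 m/s

u* ≈ 0.40 m/s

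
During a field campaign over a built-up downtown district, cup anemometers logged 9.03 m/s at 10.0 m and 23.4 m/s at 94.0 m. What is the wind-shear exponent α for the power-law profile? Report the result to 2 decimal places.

Power law: V₂/V₁ = (z₂/z₁)^α ⇒ α = ln(V₂/V₁) / ln(z₂/z₁)
α = ln(23.4/9.03) / ln(94.0/10.0) = ln(2.5914) / ln(9.4000)
  = 0.95218 / 2.24071 = 0.42495

α ≈ 0.42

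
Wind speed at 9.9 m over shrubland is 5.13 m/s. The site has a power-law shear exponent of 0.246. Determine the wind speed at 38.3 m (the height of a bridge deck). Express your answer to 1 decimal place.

7.2 m/s

Power-law profile: V₂ = V₁ · (z₂/z₁)^α
V₂ = 5.13 × (38.3/9.9)^0.246 = 5.13 × (3.8687)^0.246
    = 5.13 × 1.3949 = 7.1558 m/s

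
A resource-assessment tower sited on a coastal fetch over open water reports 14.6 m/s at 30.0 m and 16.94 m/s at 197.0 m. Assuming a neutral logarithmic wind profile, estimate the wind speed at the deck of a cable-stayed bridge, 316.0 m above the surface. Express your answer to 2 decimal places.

Log law: V ∝ ln(z/z₀). From the pair, with r = V₁/V₂ = 0.86187,
ln z₀ = (ln z₁ − r·ln z₂)/(1 − r) = (3.4012 − 0.86187×5.2832)/0.13813 = -8.3412 → z₀ = 0.0002385 m
V₃ = V₁ · ln(z₃/z₀)/ln(z₁/z₀) = 14.6 × 14.0970/11.7424 = 17.5275 m/s

17.53 m/s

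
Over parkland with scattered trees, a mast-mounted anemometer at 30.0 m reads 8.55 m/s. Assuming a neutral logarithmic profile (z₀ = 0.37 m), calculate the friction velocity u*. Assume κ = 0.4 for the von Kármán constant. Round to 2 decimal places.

Log law: V(z) = (u*/κ) · ln(z/z₀) ⇒ u* = κ · V / ln(z/z₀)
u* = 0.4 × 8.55 / ln(30.0/0.37) = 0.4 × 8.55 / 4.3954
   = 3.4200 / 4.3954 = 0.7781 m/s

u* ≈ 0.78 m/s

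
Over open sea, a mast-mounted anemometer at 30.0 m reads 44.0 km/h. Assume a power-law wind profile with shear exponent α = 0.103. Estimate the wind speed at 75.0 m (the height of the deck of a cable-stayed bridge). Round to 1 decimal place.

Power-law profile: V₂ = V₁ · (z₂/z₁)^α
V₂ = 44.0 × (75.0/30.0)^0.103 = 44.0 × (2.5000)^0.103
    = 44.0 × 1.0990 = 48.3549 km/h

48.4 km/h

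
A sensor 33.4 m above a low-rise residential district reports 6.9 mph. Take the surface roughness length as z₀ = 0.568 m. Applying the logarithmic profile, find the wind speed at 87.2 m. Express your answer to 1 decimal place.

Log law: V(z) ∝ ln(z/z₀), so V₂/V₁ = ln(z₂/z₀) / ln(z₁/z₀).
ln(87.2/0.568) = 5.0338, ln(33.4/0.568) = 4.0742
V₂ = 6.9 × 5.0338/4.0742 = 6.9 × 1.2355 = 8.5252 mph

8.5 mph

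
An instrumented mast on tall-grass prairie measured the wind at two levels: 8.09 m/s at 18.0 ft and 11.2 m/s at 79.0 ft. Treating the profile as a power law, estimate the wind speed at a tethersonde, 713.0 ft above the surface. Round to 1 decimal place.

18.2 m/s

First find α: α = ln(V₂/V₁)/ln(z₂/z₁) = ln(11.2/8.09)/ln(79.0/18.0) = 0.32529/1.47908 = 0.2199
Extrapolate from 79.0 ft to 713.0 ft: V₃ = 11.2 × (713.0/79.0)^0.2199 = 11.2 × 1.6223 = 18.1697 m/s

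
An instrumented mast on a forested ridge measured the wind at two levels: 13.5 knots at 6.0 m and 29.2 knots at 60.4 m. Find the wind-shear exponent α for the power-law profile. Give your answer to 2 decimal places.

α ≈ 0.33

Power law: V₂/V₁ = (z₂/z₁)^α ⇒ α = ln(V₂/V₁) / ln(z₂/z₁)
α = ln(29.2/13.5) / ln(60.4/6.0) = ln(2.1630) / ln(10.0667)
  = 0.77148 / 2.30923 = 0.33409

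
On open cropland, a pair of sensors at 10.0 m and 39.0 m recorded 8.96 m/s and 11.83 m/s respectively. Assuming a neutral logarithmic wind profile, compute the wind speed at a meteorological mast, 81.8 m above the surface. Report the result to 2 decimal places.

Log law: V ∝ ln(z/z₀). From the pair, with r = V₁/V₂ = 0.75740,
ln z₀ = (ln z₁ − r·ln z₂)/(1 − r) = (2.3026 − 0.75740×3.6636)/0.24260 = -1.9463 → z₀ = 0.1428 m
V₃ = V₁ · ln(z₃/z₀)/ln(z₁/z₀) = 8.96 × 6.3506/4.2489 = 13.3920 m/s

13.39 m/s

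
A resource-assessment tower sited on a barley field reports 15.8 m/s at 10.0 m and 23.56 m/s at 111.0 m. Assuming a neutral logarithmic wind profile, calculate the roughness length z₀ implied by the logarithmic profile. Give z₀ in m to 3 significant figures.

Log law: V(z) ∝ ln(z/z₀). With r = V₁/V₂ = 15.8/23.56 = 0.67063,
r · ln(z₂/z₀) = ln(z₁/z₀) ⇒ ln z₀ = (ln z₁ − r·ln z₂)/(1 − r)
ln z₀ = (2.30259 − 0.67063×4.70953) / 0.32937 = -2.5982
z₀ = exp(-2.5982) = 0.07441 m

z₀ ≈ 0.0744 m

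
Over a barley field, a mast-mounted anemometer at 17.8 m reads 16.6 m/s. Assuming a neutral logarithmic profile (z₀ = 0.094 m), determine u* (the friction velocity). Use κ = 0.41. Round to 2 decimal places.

Log law: V(z) = (u*/κ) · ln(z/z₀) ⇒ u* = κ · V / ln(z/z₀)
u* = 0.41 × 16.6 / ln(17.8/0.094) = 0.41 × 16.6 / 5.2437
   = 6.8060 / 5.2437 = 1.2979 m/s

u* ≈ 1.30 m/s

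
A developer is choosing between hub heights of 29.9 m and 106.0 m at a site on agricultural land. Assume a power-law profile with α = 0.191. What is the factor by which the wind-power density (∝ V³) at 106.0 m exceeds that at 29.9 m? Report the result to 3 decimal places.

Speed ratio: V_B/V_A = (z_B/z_A)^α = (106.0/29.9)^0.191 = (3.5452)^0.191 = 1.27345
Power-density ratio: P_B/P_A = (V_B/V_A)³ = (1.27345)³ = 2.06510

2.065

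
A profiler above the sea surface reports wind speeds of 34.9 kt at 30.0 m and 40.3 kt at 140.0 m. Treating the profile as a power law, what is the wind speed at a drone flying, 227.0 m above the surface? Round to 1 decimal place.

First find α: α = ln(V₂/V₁)/ln(z₂/z₁) = ln(40.3/34.9)/ln(140.0/30.0) = 0.14386/1.54045 = 0.0934
Extrapolate from 140.0 m to 227.0 m: V₃ = 40.3 × (227.0/140.0)^0.0934 = 40.3 × 1.0462 = 42.1607 kt

42.2 kt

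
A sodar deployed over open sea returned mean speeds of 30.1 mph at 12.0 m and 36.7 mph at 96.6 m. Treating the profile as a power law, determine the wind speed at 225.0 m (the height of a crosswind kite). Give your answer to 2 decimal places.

39.77 mph

First find α: α = ln(V₂/V₁)/ln(z₂/z₁) = ln(36.7/30.1)/ln(96.6/12.0) = 0.19825/2.08567 = 0.0951
Extrapolate from 96.6 m to 225.0 m: V₃ = 36.7 × (225.0/96.6)^0.0951 = 36.7 × 1.0837 = 39.7714 mph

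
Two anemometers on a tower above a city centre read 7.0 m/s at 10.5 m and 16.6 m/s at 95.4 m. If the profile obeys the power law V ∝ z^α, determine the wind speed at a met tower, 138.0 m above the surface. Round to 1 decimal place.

First find α: α = ln(V₂/V₁)/ln(z₂/z₁) = ln(16.6/7.0)/ln(95.4/10.5) = 0.86349/2.20670 = 0.3913
Extrapolate from 95.4 m to 138.0 m: V₃ = 16.6 × (138.0/95.4)^0.3913 = 16.6 × 1.1554 = 19.1799 m/s

19.2 m/s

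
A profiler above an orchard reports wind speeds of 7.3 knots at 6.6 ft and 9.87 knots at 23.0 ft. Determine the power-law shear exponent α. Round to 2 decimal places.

Power law: V₂/V₁ = (z₂/z₁)^α ⇒ α = ln(V₂/V₁) / ln(z₂/z₁)
α = ln(9.87/7.3) / ln(23.0/6.6) = ln(1.3521) / ln(3.4848)
  = 0.30163 / 1.24842 = 0.24160

α ≈ 0.24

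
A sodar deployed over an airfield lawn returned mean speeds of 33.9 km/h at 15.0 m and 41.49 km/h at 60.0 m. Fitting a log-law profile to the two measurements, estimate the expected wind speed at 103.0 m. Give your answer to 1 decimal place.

44.4 km/h

Log law: V ∝ ln(z/z₀). From the pair, with r = V₁/V₂ = 0.81706,
ln z₀ = (ln z₁ − r·ln z₂)/(1 − r) = (2.7081 − 0.81706×4.0943)/0.18294 = -3.4837 → z₀ = 0.03069 m
V₃ = V₁ · ln(z₃/z₀)/ln(z₁/z₀) = 33.9 × 8.1184/6.1917 = 44.4486 km/h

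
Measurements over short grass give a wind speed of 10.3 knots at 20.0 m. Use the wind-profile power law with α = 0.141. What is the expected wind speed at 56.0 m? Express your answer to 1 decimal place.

11.9 knots

Power-law profile: V₂ = V₁ · (z₂/z₁)^α
V₂ = 10.3 × (56.0/20.0)^0.141 = 10.3 × (2.8000)^0.141
    = 10.3 × 1.1562 = 11.9093 knots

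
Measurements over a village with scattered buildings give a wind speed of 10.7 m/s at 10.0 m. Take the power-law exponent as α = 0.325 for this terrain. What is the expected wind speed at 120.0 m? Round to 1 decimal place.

24.0 m/s

Power-law profile: V₂ = V₁ · (z₂/z₁)^α
V₂ = 10.7 × (120.0/10.0)^0.325 = 10.7 × (12.0000)^0.325
    = 10.7 × 2.2425 = 23.9948 m/s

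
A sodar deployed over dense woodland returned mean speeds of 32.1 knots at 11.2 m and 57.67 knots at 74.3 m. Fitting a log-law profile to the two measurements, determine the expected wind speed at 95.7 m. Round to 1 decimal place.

Log law: V ∝ ln(z/z₀). From the pair, with r = V₁/V₂ = 0.55662,
ln z₀ = (ln z₁ − r·ln z₂)/(1 − r) = (2.4159 − 0.55662×4.3081)/0.44338 = 0.0405 → z₀ = 1.041 m
V₃ = V₁ · ln(z₃/z₀)/ln(z₁/z₀) = 32.1 × 4.5207/2.3754 = 61.0903 knots

61.1 knots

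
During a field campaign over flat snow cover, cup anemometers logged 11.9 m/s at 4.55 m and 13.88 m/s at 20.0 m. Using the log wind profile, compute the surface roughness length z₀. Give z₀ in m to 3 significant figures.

z₀ ≈ 0.000621 m

Log law: V(z) ∝ ln(z/z₀). With r = V₁/V₂ = 11.9/13.88 = 0.85735,
r · ln(z₂/z₀) = ln(z₁/z₀) ⇒ ln z₀ = (ln z₁ − r·ln z₂)/(1 − r)
ln z₀ = (1.51513 − 0.85735×2.99573) / 0.14265 = -7.3835
z₀ = exp(-7.3835) = 0.0006214 m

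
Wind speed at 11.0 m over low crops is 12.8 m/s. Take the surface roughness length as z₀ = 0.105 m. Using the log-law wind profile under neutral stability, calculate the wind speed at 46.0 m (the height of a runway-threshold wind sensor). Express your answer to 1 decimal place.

Log law: V(z) ∝ ln(z/z₀), so V₂/V₁ = ln(z₂/z₀) / ln(z₁/z₀).
ln(46.0/0.105) = 6.0824, ln(11.0/0.105) = 4.6517
V₂ = 12.8 × 6.0824/4.6517 = 12.8 × 1.3076 = 16.7370 m/s

16.7 m/s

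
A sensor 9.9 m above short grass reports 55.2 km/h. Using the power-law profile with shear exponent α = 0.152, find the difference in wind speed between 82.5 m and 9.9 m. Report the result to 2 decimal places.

Power law: V₂ = V₁ · (z₂/z₁)^α = 55.2 × (8.3333)^0.152 = 76.1910 km/h
ΔV = 76.1910 − 55.2 = 20.9910 km/h

20.99 km/h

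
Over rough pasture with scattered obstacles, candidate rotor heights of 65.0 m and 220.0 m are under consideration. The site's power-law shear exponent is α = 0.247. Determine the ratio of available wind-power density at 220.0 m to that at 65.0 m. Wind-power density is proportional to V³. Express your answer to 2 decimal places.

2.47

Speed ratio: V_B/V_A = (z_B/z_A)^α = (220.0/65.0)^0.247 = (3.3846)^0.247 = 1.35142
Power-density ratio: P_B/P_A = (V_B/V_A)³ = (1.35142)³ = 2.46812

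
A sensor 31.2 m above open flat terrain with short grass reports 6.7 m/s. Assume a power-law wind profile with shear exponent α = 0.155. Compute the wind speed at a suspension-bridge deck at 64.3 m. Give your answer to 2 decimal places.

Power-law profile: V₂ = V₁ · (z₂/z₁)^α
V₂ = 6.7 × (64.3/31.2)^0.155 = 6.7 × (2.0609)^0.155
    = 6.7 × 1.1186 = 7.4947 m/s

7.49 m/s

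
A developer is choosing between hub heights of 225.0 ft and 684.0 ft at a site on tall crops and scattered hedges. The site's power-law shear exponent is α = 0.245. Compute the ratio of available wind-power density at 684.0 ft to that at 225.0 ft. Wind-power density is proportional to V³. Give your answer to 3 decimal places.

Speed ratio: V_B/V_A = (z_B/z_A)^α = (684.0/225.0)^0.245 = (3.0400)^0.245 = 1.31312
Power-density ratio: P_B/P_A = (V_B/V_A)³ = (1.31312)³ = 2.26419

2.264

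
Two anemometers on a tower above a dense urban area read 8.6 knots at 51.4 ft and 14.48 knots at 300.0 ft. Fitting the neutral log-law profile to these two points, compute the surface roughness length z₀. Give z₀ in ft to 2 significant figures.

Log law: V(z) ∝ ln(z/z₀). With r = V₁/V₂ = 8.6/14.48 = 0.59392,
r · ln(z₂/z₀) = ln(z₁/z₀) ⇒ ln z₀ = (ln z₁ − r·ln z₂)/(1 − r)
ln z₀ = (3.93964 − 0.59392×5.70378) / 0.40608 = 1.3594
z₀ = exp(1.3594) = 3.894 ft

z₀ ≈ 3.9 ft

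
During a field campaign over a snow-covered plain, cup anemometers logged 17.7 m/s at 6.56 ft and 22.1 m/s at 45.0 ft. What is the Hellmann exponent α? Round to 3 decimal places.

Power law: V₂/V₁ = (z₂/z₁)^α ⇒ α = ln(V₂/V₁) / ln(z₂/z₁)
α = ln(22.1/17.7) / ln(45.0/6.56) = ln(1.2486) / ln(6.8598)
  = 0.22201 / 1.92567 = 0.11529

α ≈ 0.115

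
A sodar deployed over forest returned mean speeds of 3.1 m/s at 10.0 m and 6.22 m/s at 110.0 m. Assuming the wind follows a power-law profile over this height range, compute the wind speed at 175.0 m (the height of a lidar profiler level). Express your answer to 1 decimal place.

7.1 m/s

First find α: α = ln(V₂/V₁)/ln(z₂/z₁) = ln(6.22/3.1)/ln(110.0/10.0) = 0.69637/2.39790 = 0.2904
Extrapolate from 110.0 m to 175.0 m: V₃ = 6.22 × (175.0/110.0)^0.2904 = 6.22 × 1.1444 = 7.1179 m/s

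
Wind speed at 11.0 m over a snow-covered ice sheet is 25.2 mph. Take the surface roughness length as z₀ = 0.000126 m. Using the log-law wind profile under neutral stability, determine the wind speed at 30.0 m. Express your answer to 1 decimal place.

Log law: V(z) ∝ ln(z/z₀), so V₂/V₁ = ln(z₂/z₀) / ln(z₁/z₀).
ln(30.0/0.000126) = 12.3804, ln(11.0/0.000126) = 11.3771
V₂ = 25.2 × 12.3804/11.3771 = 25.2 × 1.0882 = 27.4223 mph

27.4 mph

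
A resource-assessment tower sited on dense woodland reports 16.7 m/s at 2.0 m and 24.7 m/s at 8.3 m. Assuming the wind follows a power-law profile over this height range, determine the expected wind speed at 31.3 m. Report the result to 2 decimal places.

First find α: α = ln(V₂/V₁)/ln(z₂/z₁) = ln(24.7/16.7)/ln(8.3/2.0) = 0.39139/1.42311 = 0.2750
Extrapolate from 8.3 m to 31.3 m: V₃ = 24.7 × (31.3/8.3)^0.2750 = 24.7 × 1.4406 = 35.5829 m/s

35.58 m/s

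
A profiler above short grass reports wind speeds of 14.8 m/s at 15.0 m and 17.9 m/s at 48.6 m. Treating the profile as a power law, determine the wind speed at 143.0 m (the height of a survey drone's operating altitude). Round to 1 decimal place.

21.3 m/s

First find α: α = ln(V₂/V₁)/ln(z₂/z₁) = ln(17.9/14.8)/ln(48.6/15.0) = 0.19017/1.17557 = 0.1618
Extrapolate from 48.6 m to 143.0 m: V₃ = 17.9 × (143.0/48.6)^0.1618 = 17.9 × 1.1908 = 21.3145 m/s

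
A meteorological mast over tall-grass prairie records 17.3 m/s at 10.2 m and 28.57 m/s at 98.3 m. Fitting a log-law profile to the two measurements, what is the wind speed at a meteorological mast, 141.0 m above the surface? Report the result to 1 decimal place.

Log law: V ∝ ln(z/z₀). From the pair, with r = V₁/V₂ = 0.60553,
ln z₀ = (ln z₁ − r·ln z₂)/(1 − r) = (2.3224 − 0.60553×4.5880)/0.39447 = -1.1555 → z₀ = 0.3149 m
V₃ = V₁ · ln(z₃/z₀)/ln(z₁/z₀) = 17.3 × 6.1042/3.4779 = 30.3644 m/s

30.4 m/s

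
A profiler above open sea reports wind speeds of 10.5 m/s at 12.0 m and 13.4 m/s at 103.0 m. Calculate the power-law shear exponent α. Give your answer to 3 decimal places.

α ≈ 0.113

Power law: V₂/V₁ = (z₂/z₁)^α ⇒ α = ln(V₂/V₁) / ln(z₂/z₁)
α = ln(13.4/10.5) / ln(103.0/12.0) = ln(1.2762) / ln(8.5833)
  = 0.24388 / 2.14982 = 0.11344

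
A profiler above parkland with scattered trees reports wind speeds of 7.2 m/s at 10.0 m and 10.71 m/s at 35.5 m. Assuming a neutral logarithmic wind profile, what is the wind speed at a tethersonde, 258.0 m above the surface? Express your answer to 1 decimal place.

16.2 m/s

Log law: V ∝ ln(z/z₀). From the pair, with r = V₁/V₂ = 0.67227,
ln z₀ = (ln z₁ − r·ln z₂)/(1 − r) = (2.3026 − 0.67227×3.5695)/0.32773 = -0.2963 → z₀ = 0.7436 m
V₃ = V₁ · ln(z₃/z₀)/ln(z₁/z₀) = 7.2 × 5.8492/2.5989 = 16.2050 m/s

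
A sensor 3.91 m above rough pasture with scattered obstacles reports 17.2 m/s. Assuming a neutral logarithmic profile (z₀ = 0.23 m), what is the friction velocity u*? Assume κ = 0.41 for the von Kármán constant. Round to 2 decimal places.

u* ≈ 2.49 m/s

Log law: V(z) = (u*/κ) · ln(z/z₀) ⇒ u* = κ · V / ln(z/z₀)
u* = 0.41 × 17.2 / ln(3.91/0.23) = 0.41 × 17.2 / 2.8332
   = 7.0520 / 2.8332 = 2.4890 m/s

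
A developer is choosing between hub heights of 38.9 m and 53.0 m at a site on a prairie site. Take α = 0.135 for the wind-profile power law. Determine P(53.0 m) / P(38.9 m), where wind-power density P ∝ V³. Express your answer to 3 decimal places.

Speed ratio: V_B/V_A = (z_B/z_A)^α = (53.0/38.9)^0.135 = (1.3625)^0.135 = 1.04264
Power-density ratio: P_B/P_A = (V_B/V_A)³ = (1.04264)³ = 1.13345

1.133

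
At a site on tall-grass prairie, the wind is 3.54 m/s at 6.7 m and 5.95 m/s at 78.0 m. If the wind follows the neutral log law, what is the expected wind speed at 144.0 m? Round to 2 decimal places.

6.55 m/s

Log law: V ∝ ln(z/z₀). From the pair, with r = V₁/V₂ = 0.59496,
ln z₀ = (ln z₁ − r·ln z₂)/(1 − r) = (1.9021 − 0.59496×4.3567)/0.40504 = -1.7034 → z₀ = 0.1821 m
V₃ = V₁ · ln(z₃/z₀)/ln(z₁/z₀) = 3.54 × 6.6732/3.6055 = 6.5520 m/s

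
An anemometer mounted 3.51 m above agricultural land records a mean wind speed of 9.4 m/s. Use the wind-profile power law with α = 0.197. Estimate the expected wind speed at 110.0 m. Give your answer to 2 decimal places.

Power-law profile: V₂ = V₁ · (z₂/z₁)^α
V₂ = 9.4 × (110.0/3.51)^0.197 = 9.4 × (31.3390)^0.197
    = 9.4 × 1.9712 = 18.5292 m/s

18.53 m/s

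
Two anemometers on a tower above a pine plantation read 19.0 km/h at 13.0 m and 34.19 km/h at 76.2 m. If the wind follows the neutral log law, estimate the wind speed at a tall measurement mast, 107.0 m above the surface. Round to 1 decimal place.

Log law: V ∝ ln(z/z₀). From the pair, with r = V₁/V₂ = 0.55572,
ln z₀ = (ln z₁ − r·ln z₂)/(1 − r) = (2.5649 − 0.55572×4.3334)/0.44428 = 0.3530 → z₀ = 1.423 m
V₃ = V₁ · ln(z₃/z₀)/ln(z₁/z₀) = 19.0 × 4.3198/2.2120 = 37.1059 km/h

37.1 km/h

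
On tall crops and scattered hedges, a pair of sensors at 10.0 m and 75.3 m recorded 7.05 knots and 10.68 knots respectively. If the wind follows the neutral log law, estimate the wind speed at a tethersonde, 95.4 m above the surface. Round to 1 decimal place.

11.1 knots

Log law: V ∝ ln(z/z₀). From the pair, with r = V₁/V₂ = 0.66011,
ln z₀ = (ln z₁ − r·ln z₂)/(1 − r) = (2.3026 − 0.66011×4.3215)/0.33989 = -1.6184 → z₀ = 0.1982 m
V₃ = V₁ · ln(z₃/z₀)/ln(z₁/z₀) = 7.05 × 6.1765/3.9210 = 11.1054 knots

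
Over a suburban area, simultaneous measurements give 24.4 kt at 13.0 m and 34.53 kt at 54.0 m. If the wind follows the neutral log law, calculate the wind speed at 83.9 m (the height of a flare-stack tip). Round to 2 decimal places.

37.66 kt

Log law: V ∝ ln(z/z₀). From the pair, with r = V₁/V₂ = 0.70663,
ln z₀ = (ln z₁ − r·ln z₂)/(1 − r) = (2.5649 − 0.70663×3.9890)/0.29337 = -0.8651 → z₀ = 0.4210 m
V₃ = V₁ · ln(z₃/z₀)/ln(z₁/z₀) = 24.4 × 5.2947/3.4301 = 37.6645 kt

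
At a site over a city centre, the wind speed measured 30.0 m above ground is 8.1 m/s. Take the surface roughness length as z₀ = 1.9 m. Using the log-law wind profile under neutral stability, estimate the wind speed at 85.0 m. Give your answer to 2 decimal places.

11.16 m/s

Log law: V(z) ∝ ln(z/z₀), so V₂/V₁ = ln(z₂/z₀) / ln(z₁/z₀).
ln(85.0/1.9) = 3.8008, ln(30.0/1.9) = 2.7593
V₂ = 8.1 × 3.8008/2.7593 = 8.1 × 1.3774 = 11.1572 m/s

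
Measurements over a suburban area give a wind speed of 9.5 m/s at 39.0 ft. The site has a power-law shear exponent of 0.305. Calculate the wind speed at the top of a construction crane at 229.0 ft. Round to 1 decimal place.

Power-law profile: V₂ = V₁ · (z₂/z₁)^α
V₂ = 9.5 × (229.0/39.0)^0.305 = 9.5 × (5.8718)^0.305
    = 9.5 × 1.7158 = 16.3004 m/s

16.3 m/s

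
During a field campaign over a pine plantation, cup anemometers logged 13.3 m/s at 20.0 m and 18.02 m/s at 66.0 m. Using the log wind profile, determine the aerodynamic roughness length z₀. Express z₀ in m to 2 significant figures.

z₀ ≈ 0.69 m

Log law: V(z) ∝ ln(z/z₀). With r = V₁/V₂ = 13.3/18.02 = 0.73807,
r · ln(z₂/z₀) = ln(z₁/z₀) ⇒ ln z₀ = (ln z₁ − r·ln z₂)/(1 − r)
ln z₀ = (2.99573 − 0.73807×4.18965) / 0.26193 = -0.3685
z₀ = exp(-0.3685) = 0.6918 m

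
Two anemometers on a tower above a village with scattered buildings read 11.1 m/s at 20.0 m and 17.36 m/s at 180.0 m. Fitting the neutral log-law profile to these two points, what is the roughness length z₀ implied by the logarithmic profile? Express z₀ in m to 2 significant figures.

z₀ ≈ 0.41 m

Log law: V(z) ∝ ln(z/z₀). With r = V₁/V₂ = 11.1/17.36 = 0.63940,
r · ln(z₂/z₀) = ln(z₁/z₀) ⇒ ln z₀ = (ln z₁ − r·ln z₂)/(1 − r)
ln z₀ = (2.99573 − 0.63940×5.19296) / 0.36060 = -0.9003
z₀ = exp(-0.9003) = 0.4064 m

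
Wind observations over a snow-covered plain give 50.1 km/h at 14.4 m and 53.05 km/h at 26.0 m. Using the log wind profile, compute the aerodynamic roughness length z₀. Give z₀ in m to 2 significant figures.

z₀ ≈ 0.00063 m

Log law: V(z) ∝ ln(z/z₀). With r = V₁/V₂ = 50.1/53.05 = 0.94439,
r · ln(z₂/z₀) = ln(z₁/z₀) ⇒ ln z₀ = (ln z₁ − r·ln z₂)/(1 − r)
ln z₀ = (2.66723 − 0.94439×3.25810) / 0.05561 = -7.3675
z₀ = exp(-7.3675) = 0.0006314 m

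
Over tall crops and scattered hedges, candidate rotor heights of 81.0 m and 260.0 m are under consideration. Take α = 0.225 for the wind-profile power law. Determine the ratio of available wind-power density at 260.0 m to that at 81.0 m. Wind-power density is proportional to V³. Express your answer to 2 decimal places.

Speed ratio: V_B/V_A = (z_B/z_A)^α = (260.0/81.0)^0.225 = (3.2099)^0.225 = 1.30005
Power-density ratio: P_B/P_A = (V_B/V_A)³ = (1.30005)³ = 2.19725

2.20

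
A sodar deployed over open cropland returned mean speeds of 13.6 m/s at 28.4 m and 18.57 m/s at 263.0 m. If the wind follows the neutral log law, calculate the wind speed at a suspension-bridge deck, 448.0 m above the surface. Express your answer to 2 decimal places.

19.76 m/s

Log law: V ∝ ln(z/z₀). From the pair, with r = V₁/V₂ = 0.73236,
ln z₀ = (ln z₁ − r·ln z₂)/(1 − r) = (3.3464 − 0.73236×5.5722)/0.26764 = -2.7442 → z₀ = 0.06430 m
V₃ = V₁ · ln(z₃/z₀)/ln(z₁/z₀) = 13.6 × 8.8490/6.0906 = 19.7594 m/s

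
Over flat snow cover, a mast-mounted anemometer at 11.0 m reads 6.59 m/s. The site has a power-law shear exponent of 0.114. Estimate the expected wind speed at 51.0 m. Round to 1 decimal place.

Power-law profile: V₂ = V₁ · (z₂/z₁)^α
V₂ = 6.59 × (51.0/11.0)^0.114 = 6.59 × (4.6364)^0.114
    = 6.59 × 1.1911 = 7.8493 m/s

7.8 m/s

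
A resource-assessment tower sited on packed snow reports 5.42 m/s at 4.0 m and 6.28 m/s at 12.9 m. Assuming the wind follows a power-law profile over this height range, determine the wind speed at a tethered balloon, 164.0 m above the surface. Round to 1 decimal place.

First find α: α = ln(V₂/V₁)/ln(z₂/z₁) = ln(6.28/5.42)/ln(12.9/4.0) = 0.14727/1.17093 = 0.1258
Extrapolate from 12.9 m to 164.0 m: V₃ = 6.28 × (164.0/12.9)^0.1258 = 6.28 × 1.3769 = 8.6466 m/s

8.6 m/s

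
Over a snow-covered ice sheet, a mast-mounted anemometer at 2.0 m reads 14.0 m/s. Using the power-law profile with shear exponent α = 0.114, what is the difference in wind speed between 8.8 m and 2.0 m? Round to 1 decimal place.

Power law: V₂ = V₁ · (z₂/z₁)^α = 14.0 × (4.4000)^0.114 = 16.5761 m/s
ΔV = 16.5761 − 14.0 = 2.5761 m/s

2.6 m/s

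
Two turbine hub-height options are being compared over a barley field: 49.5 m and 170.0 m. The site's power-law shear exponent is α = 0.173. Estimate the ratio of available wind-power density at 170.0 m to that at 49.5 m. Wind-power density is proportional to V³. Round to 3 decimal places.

1.897

Speed ratio: V_B/V_A = (z_B/z_A)^α = (170.0/49.5)^0.173 = (3.4343)^0.173 = 1.23794
Power-density ratio: P_B/P_A = (V_B/V_A)³ = (1.23794)³ = 1.89716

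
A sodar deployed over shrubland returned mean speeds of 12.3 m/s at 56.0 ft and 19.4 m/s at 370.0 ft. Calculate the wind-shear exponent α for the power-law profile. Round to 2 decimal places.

Power law: V₂/V₁ = (z₂/z₁)^α ⇒ α = ln(V₂/V₁) / ln(z₂/z₁)
α = ln(19.4/12.3) / ln(370.0/56.0) = ln(1.5772) / ln(6.6071)
  = 0.45567 / 1.88815 = 0.24133

α ≈ 0.24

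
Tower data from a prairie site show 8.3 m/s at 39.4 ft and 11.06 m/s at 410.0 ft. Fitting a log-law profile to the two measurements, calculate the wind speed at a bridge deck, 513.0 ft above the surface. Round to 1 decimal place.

Log law: V ∝ ln(z/z₀). From the pair, with r = V₁/V₂ = 0.75045,
ln z₀ = (ln z₁ − r·ln z₂)/(1 − r) = (3.6738 − 0.75045×6.0162)/0.24955 = -3.3704 → z₀ = 0.03438 ft
V₃ = V₁ · ln(z₃/z₀)/ln(z₁/z₀) = 8.3 × 9.6107/7.0441 = 11.3241 m/s

11.3 m/s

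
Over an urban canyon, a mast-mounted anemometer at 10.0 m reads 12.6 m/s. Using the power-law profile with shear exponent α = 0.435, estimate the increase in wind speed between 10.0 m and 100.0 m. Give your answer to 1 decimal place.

21.7 m/s

Power law: V₂ = V₁ · (z₂/z₁)^α = 12.6 × (10.0000)^0.435 = 34.3060 m/s
ΔV = 34.3060 − 12.6 = 21.7060 m/s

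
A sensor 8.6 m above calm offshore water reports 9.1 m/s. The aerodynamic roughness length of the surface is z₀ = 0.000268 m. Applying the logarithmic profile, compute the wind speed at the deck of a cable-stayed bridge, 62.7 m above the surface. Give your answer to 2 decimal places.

Log law: V(z) ∝ ln(z/z₀), so V₂/V₁ = ln(z₂/z₀) / ln(z₁/z₀).
ln(62.7/0.000268) = 12.3629, ln(8.6/0.000268) = 10.3763
V₂ = 9.1 × 12.3629/10.3763 = 9.1 × 1.1915 = 10.8422 m/s

10.84 m/s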